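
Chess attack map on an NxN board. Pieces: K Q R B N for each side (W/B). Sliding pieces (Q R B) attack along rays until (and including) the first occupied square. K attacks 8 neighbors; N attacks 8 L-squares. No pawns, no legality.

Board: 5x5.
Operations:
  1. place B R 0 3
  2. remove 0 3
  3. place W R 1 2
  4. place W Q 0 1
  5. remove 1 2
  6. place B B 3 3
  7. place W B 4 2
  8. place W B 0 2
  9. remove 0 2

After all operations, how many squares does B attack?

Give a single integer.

Op 1: place BR@(0,3)
Op 2: remove (0,3)
Op 3: place WR@(1,2)
Op 4: place WQ@(0,1)
Op 5: remove (1,2)
Op 6: place BB@(3,3)
Op 7: place WB@(4,2)
Op 8: place WB@(0,2)
Op 9: remove (0,2)
Per-piece attacks for B:
  BB@(3,3): attacks (4,4) (4,2) (2,4) (2,2) (1,1) (0,0) [ray(1,-1) blocked at (4,2)]
Union (6 distinct): (0,0) (1,1) (2,2) (2,4) (4,2) (4,4)

Answer: 6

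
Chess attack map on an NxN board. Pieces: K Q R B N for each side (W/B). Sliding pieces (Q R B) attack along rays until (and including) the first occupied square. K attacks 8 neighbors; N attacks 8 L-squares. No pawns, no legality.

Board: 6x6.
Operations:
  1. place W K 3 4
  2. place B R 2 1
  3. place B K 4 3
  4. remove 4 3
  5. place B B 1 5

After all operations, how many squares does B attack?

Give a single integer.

Op 1: place WK@(3,4)
Op 2: place BR@(2,1)
Op 3: place BK@(4,3)
Op 4: remove (4,3)
Op 5: place BB@(1,5)
Per-piece attacks for B:
  BB@(1,5): attacks (2,4) (3,3) (4,2) (5,1) (0,4)
  BR@(2,1): attacks (2,2) (2,3) (2,4) (2,5) (2,0) (3,1) (4,1) (5,1) (1,1) (0,1)
Union (13 distinct): (0,1) (0,4) (1,1) (2,0) (2,2) (2,3) (2,4) (2,5) (3,1) (3,3) (4,1) (4,2) (5,1)

Answer: 13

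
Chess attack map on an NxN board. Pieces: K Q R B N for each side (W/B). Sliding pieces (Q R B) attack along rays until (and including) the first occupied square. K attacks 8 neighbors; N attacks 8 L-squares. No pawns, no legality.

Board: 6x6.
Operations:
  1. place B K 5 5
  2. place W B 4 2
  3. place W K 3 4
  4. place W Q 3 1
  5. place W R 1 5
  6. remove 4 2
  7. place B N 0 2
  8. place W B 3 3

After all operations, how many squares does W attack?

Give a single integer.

Answer: 29

Derivation:
Op 1: place BK@(5,5)
Op 2: place WB@(4,2)
Op 3: place WK@(3,4)
Op 4: place WQ@(3,1)
Op 5: place WR@(1,5)
Op 6: remove (4,2)
Op 7: place BN@(0,2)
Op 8: place WB@(3,3)
Per-piece attacks for W:
  WR@(1,5): attacks (1,4) (1,3) (1,2) (1,1) (1,0) (2,5) (3,5) (4,5) (5,5) (0,5) [ray(1,0) blocked at (5,5)]
  WQ@(3,1): attacks (3,2) (3,3) (3,0) (4,1) (5,1) (2,1) (1,1) (0,1) (4,2) (5,3) (4,0) (2,2) (1,3) (0,4) (2,0) [ray(0,1) blocked at (3,3)]
  WB@(3,3): attacks (4,4) (5,5) (4,2) (5,1) (2,4) (1,5) (2,2) (1,1) (0,0) [ray(1,1) blocked at (5,5); ray(-1,1) blocked at (1,5)]
  WK@(3,4): attacks (3,5) (3,3) (4,4) (2,4) (4,5) (4,3) (2,5) (2,3)
Union (29 distinct): (0,0) (0,1) (0,4) (0,5) (1,0) (1,1) (1,2) (1,3) (1,4) (1,5) (2,0) (2,1) (2,2) (2,3) (2,4) (2,5) (3,0) (3,2) (3,3) (3,5) (4,0) (4,1) (4,2) (4,3) (4,4) (4,5) (5,1) (5,3) (5,5)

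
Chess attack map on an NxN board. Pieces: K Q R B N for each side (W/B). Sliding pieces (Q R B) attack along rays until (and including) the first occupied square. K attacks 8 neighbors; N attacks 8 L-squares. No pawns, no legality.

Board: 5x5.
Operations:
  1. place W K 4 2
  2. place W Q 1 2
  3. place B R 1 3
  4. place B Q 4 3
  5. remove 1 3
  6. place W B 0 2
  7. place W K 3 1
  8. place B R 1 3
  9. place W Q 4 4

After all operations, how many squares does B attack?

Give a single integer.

Op 1: place WK@(4,2)
Op 2: place WQ@(1,2)
Op 3: place BR@(1,3)
Op 4: place BQ@(4,3)
Op 5: remove (1,3)
Op 6: place WB@(0,2)
Op 7: place WK@(3,1)
Op 8: place BR@(1,3)
Op 9: place WQ@(4,4)
Per-piece attacks for B:
  BR@(1,3): attacks (1,4) (1,2) (2,3) (3,3) (4,3) (0,3) [ray(0,-1) blocked at (1,2); ray(1,0) blocked at (4,3)]
  BQ@(4,3): attacks (4,4) (4,2) (3,3) (2,3) (1,3) (3,4) (3,2) (2,1) (1,0) [ray(0,1) blocked at (4,4); ray(0,-1) blocked at (4,2); ray(-1,0) blocked at (1,3)]
Union (13 distinct): (0,3) (1,0) (1,2) (1,3) (1,4) (2,1) (2,3) (3,2) (3,3) (3,4) (4,2) (4,3) (4,4)

Answer: 13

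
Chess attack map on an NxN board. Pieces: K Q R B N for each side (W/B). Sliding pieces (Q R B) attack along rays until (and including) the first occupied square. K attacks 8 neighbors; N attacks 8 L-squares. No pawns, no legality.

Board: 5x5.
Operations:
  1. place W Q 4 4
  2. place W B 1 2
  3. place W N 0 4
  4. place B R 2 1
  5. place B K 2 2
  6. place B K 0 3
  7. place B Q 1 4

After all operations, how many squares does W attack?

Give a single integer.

Op 1: place WQ@(4,4)
Op 2: place WB@(1,2)
Op 3: place WN@(0,4)
Op 4: place BR@(2,1)
Op 5: place BK@(2,2)
Op 6: place BK@(0,3)
Op 7: place BQ@(1,4)
Per-piece attacks for W:
  WN@(0,4): attacks (1,2) (2,3)
  WB@(1,2): attacks (2,3) (3,4) (2,1) (0,3) (0,1) [ray(1,-1) blocked at (2,1); ray(-1,1) blocked at (0,3)]
  WQ@(4,4): attacks (4,3) (4,2) (4,1) (4,0) (3,4) (2,4) (1,4) (3,3) (2,2) [ray(-1,0) blocked at (1,4); ray(-1,-1) blocked at (2,2)]
Union (14 distinct): (0,1) (0,3) (1,2) (1,4) (2,1) (2,2) (2,3) (2,4) (3,3) (3,4) (4,0) (4,1) (4,2) (4,3)

Answer: 14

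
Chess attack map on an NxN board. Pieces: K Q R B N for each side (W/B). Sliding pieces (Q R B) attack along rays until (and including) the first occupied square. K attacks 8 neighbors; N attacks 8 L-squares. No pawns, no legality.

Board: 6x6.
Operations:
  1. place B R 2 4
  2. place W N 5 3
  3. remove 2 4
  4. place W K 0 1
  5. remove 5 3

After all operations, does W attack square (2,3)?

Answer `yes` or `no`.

Op 1: place BR@(2,4)
Op 2: place WN@(5,3)
Op 3: remove (2,4)
Op 4: place WK@(0,1)
Op 5: remove (5,3)
Per-piece attacks for W:
  WK@(0,1): attacks (0,2) (0,0) (1,1) (1,2) (1,0)
W attacks (2,3): no

Answer: no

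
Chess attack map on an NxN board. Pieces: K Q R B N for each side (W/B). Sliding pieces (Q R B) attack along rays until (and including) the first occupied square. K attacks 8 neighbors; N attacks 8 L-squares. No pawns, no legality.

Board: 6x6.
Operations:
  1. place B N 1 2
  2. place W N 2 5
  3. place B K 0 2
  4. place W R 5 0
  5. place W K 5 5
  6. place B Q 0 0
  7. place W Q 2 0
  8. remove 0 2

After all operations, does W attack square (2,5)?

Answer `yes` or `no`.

Op 1: place BN@(1,2)
Op 2: place WN@(2,5)
Op 3: place BK@(0,2)
Op 4: place WR@(5,0)
Op 5: place WK@(5,5)
Op 6: place BQ@(0,0)
Op 7: place WQ@(2,0)
Op 8: remove (0,2)
Per-piece attacks for W:
  WQ@(2,0): attacks (2,1) (2,2) (2,3) (2,4) (2,5) (3,0) (4,0) (5,0) (1,0) (0,0) (3,1) (4,2) (5,3) (1,1) (0,2) [ray(0,1) blocked at (2,5); ray(1,0) blocked at (5,0); ray(-1,0) blocked at (0,0)]
  WN@(2,5): attacks (3,3) (4,4) (1,3) (0,4)
  WR@(5,0): attacks (5,1) (5,2) (5,3) (5,4) (5,5) (4,0) (3,0) (2,0) [ray(0,1) blocked at (5,5); ray(-1,0) blocked at (2,0)]
  WK@(5,5): attacks (5,4) (4,5) (4,4)
W attacks (2,5): yes

Answer: yes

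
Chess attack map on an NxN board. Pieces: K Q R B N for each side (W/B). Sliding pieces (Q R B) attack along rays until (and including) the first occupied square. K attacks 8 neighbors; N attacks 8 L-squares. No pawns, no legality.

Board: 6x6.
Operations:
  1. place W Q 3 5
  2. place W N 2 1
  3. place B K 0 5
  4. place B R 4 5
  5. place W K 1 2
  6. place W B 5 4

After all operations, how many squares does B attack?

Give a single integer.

Answer: 10

Derivation:
Op 1: place WQ@(3,5)
Op 2: place WN@(2,1)
Op 3: place BK@(0,5)
Op 4: place BR@(4,5)
Op 5: place WK@(1,2)
Op 6: place WB@(5,4)
Per-piece attacks for B:
  BK@(0,5): attacks (0,4) (1,5) (1,4)
  BR@(4,5): attacks (4,4) (4,3) (4,2) (4,1) (4,0) (5,5) (3,5) [ray(-1,0) blocked at (3,5)]
Union (10 distinct): (0,4) (1,4) (1,5) (3,5) (4,0) (4,1) (4,2) (4,3) (4,4) (5,5)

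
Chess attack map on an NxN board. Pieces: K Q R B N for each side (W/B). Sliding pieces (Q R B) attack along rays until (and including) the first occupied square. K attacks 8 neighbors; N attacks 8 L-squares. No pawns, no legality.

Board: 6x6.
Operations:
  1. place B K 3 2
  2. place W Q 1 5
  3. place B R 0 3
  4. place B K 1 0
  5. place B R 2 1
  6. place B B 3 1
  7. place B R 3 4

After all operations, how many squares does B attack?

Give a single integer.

Answer: 25

Derivation:
Op 1: place BK@(3,2)
Op 2: place WQ@(1,5)
Op 3: place BR@(0,3)
Op 4: place BK@(1,0)
Op 5: place BR@(2,1)
Op 6: place BB@(3,1)
Op 7: place BR@(3,4)
Per-piece attacks for B:
  BR@(0,3): attacks (0,4) (0,5) (0,2) (0,1) (0,0) (1,3) (2,3) (3,3) (4,3) (5,3)
  BK@(1,0): attacks (1,1) (2,0) (0,0) (2,1) (0,1)
  BR@(2,1): attacks (2,2) (2,3) (2,4) (2,5) (2,0) (3,1) (1,1) (0,1) [ray(1,0) blocked at (3,1)]
  BB@(3,1): attacks (4,2) (5,3) (4,0) (2,2) (1,3) (0,4) (2,0)
  BK@(3,2): attacks (3,3) (3,1) (4,2) (2,2) (4,3) (4,1) (2,3) (2,1)
  BR@(3,4): attacks (3,5) (3,3) (3,2) (4,4) (5,4) (2,4) (1,4) (0,4) [ray(0,-1) blocked at (3,2)]
Union (25 distinct): (0,0) (0,1) (0,2) (0,4) (0,5) (1,1) (1,3) (1,4) (2,0) (2,1) (2,2) (2,3) (2,4) (2,5) (3,1) (3,2) (3,3) (3,5) (4,0) (4,1) (4,2) (4,3) (4,4) (5,3) (5,4)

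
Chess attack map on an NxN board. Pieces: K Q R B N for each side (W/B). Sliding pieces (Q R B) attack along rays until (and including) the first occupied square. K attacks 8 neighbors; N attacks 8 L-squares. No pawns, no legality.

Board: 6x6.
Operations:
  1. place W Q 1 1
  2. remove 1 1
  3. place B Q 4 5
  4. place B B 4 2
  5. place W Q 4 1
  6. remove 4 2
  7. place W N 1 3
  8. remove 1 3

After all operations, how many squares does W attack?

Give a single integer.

Op 1: place WQ@(1,1)
Op 2: remove (1,1)
Op 3: place BQ@(4,5)
Op 4: place BB@(4,2)
Op 5: place WQ@(4,1)
Op 6: remove (4,2)
Op 7: place WN@(1,3)
Op 8: remove (1,3)
Per-piece attacks for W:
  WQ@(4,1): attacks (4,2) (4,3) (4,4) (4,5) (4,0) (5,1) (3,1) (2,1) (1,1) (0,1) (5,2) (5,0) (3,2) (2,3) (1,4) (0,5) (3,0) [ray(0,1) blocked at (4,5)]
Union (17 distinct): (0,1) (0,5) (1,1) (1,4) (2,1) (2,3) (3,0) (3,1) (3,2) (4,0) (4,2) (4,3) (4,4) (4,5) (5,0) (5,1) (5,2)

Answer: 17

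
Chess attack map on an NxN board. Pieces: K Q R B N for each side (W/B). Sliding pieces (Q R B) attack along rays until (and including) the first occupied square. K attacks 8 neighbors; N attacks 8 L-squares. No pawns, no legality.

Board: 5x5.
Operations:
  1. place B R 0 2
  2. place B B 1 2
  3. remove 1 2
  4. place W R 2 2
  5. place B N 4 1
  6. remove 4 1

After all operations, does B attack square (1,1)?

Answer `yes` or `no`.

Op 1: place BR@(0,2)
Op 2: place BB@(1,2)
Op 3: remove (1,2)
Op 4: place WR@(2,2)
Op 5: place BN@(4,1)
Op 6: remove (4,1)
Per-piece attacks for B:
  BR@(0,2): attacks (0,3) (0,4) (0,1) (0,0) (1,2) (2,2) [ray(1,0) blocked at (2,2)]
B attacks (1,1): no

Answer: no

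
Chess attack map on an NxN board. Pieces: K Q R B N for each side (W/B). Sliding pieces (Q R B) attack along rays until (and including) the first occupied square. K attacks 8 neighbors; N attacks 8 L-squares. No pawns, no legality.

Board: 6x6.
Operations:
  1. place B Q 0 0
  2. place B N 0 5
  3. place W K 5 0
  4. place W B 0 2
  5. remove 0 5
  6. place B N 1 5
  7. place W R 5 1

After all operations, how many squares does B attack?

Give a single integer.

Op 1: place BQ@(0,0)
Op 2: place BN@(0,5)
Op 3: place WK@(5,0)
Op 4: place WB@(0,2)
Op 5: remove (0,5)
Op 6: place BN@(1,5)
Op 7: place WR@(5,1)
Per-piece attacks for B:
  BQ@(0,0): attacks (0,1) (0,2) (1,0) (2,0) (3,0) (4,0) (5,0) (1,1) (2,2) (3,3) (4,4) (5,5) [ray(0,1) blocked at (0,2); ray(1,0) blocked at (5,0)]
  BN@(1,5): attacks (2,3) (3,4) (0,3)
Union (15 distinct): (0,1) (0,2) (0,3) (1,0) (1,1) (2,0) (2,2) (2,3) (3,0) (3,3) (3,4) (4,0) (4,4) (5,0) (5,5)

Answer: 15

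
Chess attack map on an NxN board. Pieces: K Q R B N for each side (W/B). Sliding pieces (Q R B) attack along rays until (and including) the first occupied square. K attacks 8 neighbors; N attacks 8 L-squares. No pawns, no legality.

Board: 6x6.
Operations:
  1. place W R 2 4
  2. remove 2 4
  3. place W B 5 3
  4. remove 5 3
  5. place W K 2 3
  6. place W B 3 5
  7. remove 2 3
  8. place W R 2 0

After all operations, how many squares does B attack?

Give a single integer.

Op 1: place WR@(2,4)
Op 2: remove (2,4)
Op 3: place WB@(5,3)
Op 4: remove (5,3)
Op 5: place WK@(2,3)
Op 6: place WB@(3,5)
Op 7: remove (2,3)
Op 8: place WR@(2,0)
Per-piece attacks for B:
Union (0 distinct): (none)

Answer: 0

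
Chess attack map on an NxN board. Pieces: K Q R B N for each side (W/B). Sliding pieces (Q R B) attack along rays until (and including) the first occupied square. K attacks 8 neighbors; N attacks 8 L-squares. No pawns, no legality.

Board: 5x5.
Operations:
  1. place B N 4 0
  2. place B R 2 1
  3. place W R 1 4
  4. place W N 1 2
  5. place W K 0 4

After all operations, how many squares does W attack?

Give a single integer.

Op 1: place BN@(4,0)
Op 2: place BR@(2,1)
Op 3: place WR@(1,4)
Op 4: place WN@(1,2)
Op 5: place WK@(0,4)
Per-piece attacks for W:
  WK@(0,4): attacks (0,3) (1,4) (1,3)
  WN@(1,2): attacks (2,4) (3,3) (0,4) (2,0) (3,1) (0,0)
  WR@(1,4): attacks (1,3) (1,2) (2,4) (3,4) (4,4) (0,4) [ray(0,-1) blocked at (1,2); ray(-1,0) blocked at (0,4)]
Union (12 distinct): (0,0) (0,3) (0,4) (1,2) (1,3) (1,4) (2,0) (2,4) (3,1) (3,3) (3,4) (4,4)

Answer: 12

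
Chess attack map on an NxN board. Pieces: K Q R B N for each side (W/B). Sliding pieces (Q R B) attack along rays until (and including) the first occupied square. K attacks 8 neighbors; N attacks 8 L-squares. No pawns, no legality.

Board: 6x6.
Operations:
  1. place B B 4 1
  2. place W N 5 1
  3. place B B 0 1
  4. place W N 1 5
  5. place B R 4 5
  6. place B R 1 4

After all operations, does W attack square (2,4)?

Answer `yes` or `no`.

Op 1: place BB@(4,1)
Op 2: place WN@(5,1)
Op 3: place BB@(0,1)
Op 4: place WN@(1,5)
Op 5: place BR@(4,5)
Op 6: place BR@(1,4)
Per-piece attacks for W:
  WN@(1,5): attacks (2,3) (3,4) (0,3)
  WN@(5,1): attacks (4,3) (3,2) (3,0)
W attacks (2,4): no

Answer: no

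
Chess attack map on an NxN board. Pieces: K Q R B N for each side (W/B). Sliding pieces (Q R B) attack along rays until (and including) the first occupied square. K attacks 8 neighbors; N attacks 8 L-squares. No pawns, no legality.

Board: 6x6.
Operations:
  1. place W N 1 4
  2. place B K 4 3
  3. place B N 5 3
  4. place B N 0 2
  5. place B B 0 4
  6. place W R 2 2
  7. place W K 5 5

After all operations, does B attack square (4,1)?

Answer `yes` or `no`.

Answer: yes

Derivation:
Op 1: place WN@(1,4)
Op 2: place BK@(4,3)
Op 3: place BN@(5,3)
Op 4: place BN@(0,2)
Op 5: place BB@(0,4)
Op 6: place WR@(2,2)
Op 7: place WK@(5,5)
Per-piece attacks for B:
  BN@(0,2): attacks (1,4) (2,3) (1,0) (2,1)
  BB@(0,4): attacks (1,5) (1,3) (2,2) [ray(1,-1) blocked at (2,2)]
  BK@(4,3): attacks (4,4) (4,2) (5,3) (3,3) (5,4) (5,2) (3,4) (3,2)
  BN@(5,3): attacks (4,5) (3,4) (4,1) (3,2)
B attacks (4,1): yes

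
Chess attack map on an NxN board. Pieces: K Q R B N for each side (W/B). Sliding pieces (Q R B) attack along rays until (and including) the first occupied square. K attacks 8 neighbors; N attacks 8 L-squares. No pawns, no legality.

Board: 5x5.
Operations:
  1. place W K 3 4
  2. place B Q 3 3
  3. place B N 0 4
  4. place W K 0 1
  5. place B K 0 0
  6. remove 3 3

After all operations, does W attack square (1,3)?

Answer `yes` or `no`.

Op 1: place WK@(3,4)
Op 2: place BQ@(3,3)
Op 3: place BN@(0,4)
Op 4: place WK@(0,1)
Op 5: place BK@(0,0)
Op 6: remove (3,3)
Per-piece attacks for W:
  WK@(0,1): attacks (0,2) (0,0) (1,1) (1,2) (1,0)
  WK@(3,4): attacks (3,3) (4,4) (2,4) (4,3) (2,3)
W attacks (1,3): no

Answer: no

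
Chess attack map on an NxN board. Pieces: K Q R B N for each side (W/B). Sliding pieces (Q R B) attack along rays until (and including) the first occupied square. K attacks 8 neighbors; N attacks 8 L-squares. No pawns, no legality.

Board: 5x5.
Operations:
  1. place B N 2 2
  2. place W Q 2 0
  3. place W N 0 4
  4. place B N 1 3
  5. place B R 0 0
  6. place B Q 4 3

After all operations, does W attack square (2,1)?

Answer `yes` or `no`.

Op 1: place BN@(2,2)
Op 2: place WQ@(2,0)
Op 3: place WN@(0,4)
Op 4: place BN@(1,3)
Op 5: place BR@(0,0)
Op 6: place BQ@(4,3)
Per-piece attacks for W:
  WN@(0,4): attacks (1,2) (2,3)
  WQ@(2,0): attacks (2,1) (2,2) (3,0) (4,0) (1,0) (0,0) (3,1) (4,2) (1,1) (0,2) [ray(0,1) blocked at (2,2); ray(-1,0) blocked at (0,0)]
W attacks (2,1): yes

Answer: yes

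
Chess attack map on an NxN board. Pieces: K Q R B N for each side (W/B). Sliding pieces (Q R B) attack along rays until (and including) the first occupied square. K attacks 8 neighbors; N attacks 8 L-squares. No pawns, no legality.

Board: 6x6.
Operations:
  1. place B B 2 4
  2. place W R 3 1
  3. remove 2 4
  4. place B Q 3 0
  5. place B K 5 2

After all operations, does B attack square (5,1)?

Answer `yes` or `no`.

Answer: yes

Derivation:
Op 1: place BB@(2,4)
Op 2: place WR@(3,1)
Op 3: remove (2,4)
Op 4: place BQ@(3,0)
Op 5: place BK@(5,2)
Per-piece attacks for B:
  BQ@(3,0): attacks (3,1) (4,0) (5,0) (2,0) (1,0) (0,0) (4,1) (5,2) (2,1) (1,2) (0,3) [ray(0,1) blocked at (3,1); ray(1,1) blocked at (5,2)]
  BK@(5,2): attacks (5,3) (5,1) (4,2) (4,3) (4,1)
B attacks (5,1): yes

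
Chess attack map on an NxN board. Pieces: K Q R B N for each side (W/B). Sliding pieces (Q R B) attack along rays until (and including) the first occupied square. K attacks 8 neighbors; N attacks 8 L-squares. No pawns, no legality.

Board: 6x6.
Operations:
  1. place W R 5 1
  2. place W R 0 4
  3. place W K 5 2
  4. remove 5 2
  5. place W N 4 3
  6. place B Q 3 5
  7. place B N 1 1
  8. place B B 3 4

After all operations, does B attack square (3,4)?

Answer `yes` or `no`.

Answer: yes

Derivation:
Op 1: place WR@(5,1)
Op 2: place WR@(0,4)
Op 3: place WK@(5,2)
Op 4: remove (5,2)
Op 5: place WN@(4,3)
Op 6: place BQ@(3,5)
Op 7: place BN@(1,1)
Op 8: place BB@(3,4)
Per-piece attacks for B:
  BN@(1,1): attacks (2,3) (3,2) (0,3) (3,0)
  BB@(3,4): attacks (4,5) (4,3) (2,5) (2,3) (1,2) (0,1) [ray(1,-1) blocked at (4,3)]
  BQ@(3,5): attacks (3,4) (4,5) (5,5) (2,5) (1,5) (0,5) (4,4) (5,3) (2,4) (1,3) (0,2) [ray(0,-1) blocked at (3,4)]
B attacks (3,4): yes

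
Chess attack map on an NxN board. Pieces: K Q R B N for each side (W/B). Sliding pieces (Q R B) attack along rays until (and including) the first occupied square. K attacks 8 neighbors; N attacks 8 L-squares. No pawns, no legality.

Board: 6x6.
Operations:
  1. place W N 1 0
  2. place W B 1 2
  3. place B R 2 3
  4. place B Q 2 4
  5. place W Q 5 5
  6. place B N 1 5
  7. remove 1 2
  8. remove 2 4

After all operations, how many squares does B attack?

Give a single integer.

Answer: 12

Derivation:
Op 1: place WN@(1,0)
Op 2: place WB@(1,2)
Op 3: place BR@(2,3)
Op 4: place BQ@(2,4)
Op 5: place WQ@(5,5)
Op 6: place BN@(1,5)
Op 7: remove (1,2)
Op 8: remove (2,4)
Per-piece attacks for B:
  BN@(1,5): attacks (2,3) (3,4) (0,3)
  BR@(2,3): attacks (2,4) (2,5) (2,2) (2,1) (2,0) (3,3) (4,3) (5,3) (1,3) (0,3)
Union (12 distinct): (0,3) (1,3) (2,0) (2,1) (2,2) (2,3) (2,4) (2,5) (3,3) (3,4) (4,3) (5,3)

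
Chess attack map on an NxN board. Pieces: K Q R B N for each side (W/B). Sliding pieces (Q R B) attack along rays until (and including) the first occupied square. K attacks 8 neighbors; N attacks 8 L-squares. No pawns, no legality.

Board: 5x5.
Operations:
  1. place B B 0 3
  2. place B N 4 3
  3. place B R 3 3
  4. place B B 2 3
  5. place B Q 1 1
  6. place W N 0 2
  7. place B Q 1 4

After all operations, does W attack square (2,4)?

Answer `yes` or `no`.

Op 1: place BB@(0,3)
Op 2: place BN@(4,3)
Op 3: place BR@(3,3)
Op 4: place BB@(2,3)
Op 5: place BQ@(1,1)
Op 6: place WN@(0,2)
Op 7: place BQ@(1,4)
Per-piece attacks for W:
  WN@(0,2): attacks (1,4) (2,3) (1,0) (2,1)
W attacks (2,4): no

Answer: no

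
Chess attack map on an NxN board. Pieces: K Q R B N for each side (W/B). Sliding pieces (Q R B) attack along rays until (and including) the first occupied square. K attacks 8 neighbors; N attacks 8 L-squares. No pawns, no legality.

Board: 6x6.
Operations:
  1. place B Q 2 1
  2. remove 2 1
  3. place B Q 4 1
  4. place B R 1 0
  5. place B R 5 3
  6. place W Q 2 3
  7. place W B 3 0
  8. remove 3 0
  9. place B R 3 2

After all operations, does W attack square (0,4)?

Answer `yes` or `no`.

Op 1: place BQ@(2,1)
Op 2: remove (2,1)
Op 3: place BQ@(4,1)
Op 4: place BR@(1,0)
Op 5: place BR@(5,3)
Op 6: place WQ@(2,3)
Op 7: place WB@(3,0)
Op 8: remove (3,0)
Op 9: place BR@(3,2)
Per-piece attacks for W:
  WQ@(2,3): attacks (2,4) (2,5) (2,2) (2,1) (2,0) (3,3) (4,3) (5,3) (1,3) (0,3) (3,4) (4,5) (3,2) (1,4) (0,5) (1,2) (0,1) [ray(1,0) blocked at (5,3); ray(1,-1) blocked at (3,2)]
W attacks (0,4): no

Answer: no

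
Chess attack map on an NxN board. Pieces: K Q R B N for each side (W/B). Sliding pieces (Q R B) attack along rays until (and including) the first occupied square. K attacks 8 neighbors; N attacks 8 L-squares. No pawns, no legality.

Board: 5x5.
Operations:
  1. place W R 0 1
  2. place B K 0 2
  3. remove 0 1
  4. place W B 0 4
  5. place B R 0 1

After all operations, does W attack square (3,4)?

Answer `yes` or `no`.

Op 1: place WR@(0,1)
Op 2: place BK@(0,2)
Op 3: remove (0,1)
Op 4: place WB@(0,4)
Op 5: place BR@(0,1)
Per-piece attacks for W:
  WB@(0,4): attacks (1,3) (2,2) (3,1) (4,0)
W attacks (3,4): no

Answer: no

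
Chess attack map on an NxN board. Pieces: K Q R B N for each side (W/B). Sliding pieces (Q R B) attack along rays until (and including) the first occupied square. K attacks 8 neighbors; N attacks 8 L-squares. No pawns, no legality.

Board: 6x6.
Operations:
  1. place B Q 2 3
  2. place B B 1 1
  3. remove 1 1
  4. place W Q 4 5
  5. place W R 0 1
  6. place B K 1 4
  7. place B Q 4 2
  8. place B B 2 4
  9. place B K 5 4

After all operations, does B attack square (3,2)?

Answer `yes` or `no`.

Op 1: place BQ@(2,3)
Op 2: place BB@(1,1)
Op 3: remove (1,1)
Op 4: place WQ@(4,5)
Op 5: place WR@(0,1)
Op 6: place BK@(1,4)
Op 7: place BQ@(4,2)
Op 8: place BB@(2,4)
Op 9: place BK@(5,4)
Per-piece attacks for B:
  BK@(1,4): attacks (1,5) (1,3) (2,4) (0,4) (2,5) (2,3) (0,5) (0,3)
  BQ@(2,3): attacks (2,4) (2,2) (2,1) (2,0) (3,3) (4,3) (5,3) (1,3) (0,3) (3,4) (4,5) (3,2) (4,1) (5,0) (1,4) (1,2) (0,1) [ray(0,1) blocked at (2,4); ray(1,1) blocked at (4,5); ray(-1,1) blocked at (1,4); ray(-1,-1) blocked at (0,1)]
  BB@(2,4): attacks (3,5) (3,3) (4,2) (1,5) (1,3) (0,2) [ray(1,-1) blocked at (4,2)]
  BQ@(4,2): attacks (4,3) (4,4) (4,5) (4,1) (4,0) (5,2) (3,2) (2,2) (1,2) (0,2) (5,3) (5,1) (3,3) (2,4) (3,1) (2,0) [ray(0,1) blocked at (4,5); ray(-1,1) blocked at (2,4)]
  BK@(5,4): attacks (5,5) (5,3) (4,4) (4,5) (4,3)
B attacks (3,2): yes

Answer: yes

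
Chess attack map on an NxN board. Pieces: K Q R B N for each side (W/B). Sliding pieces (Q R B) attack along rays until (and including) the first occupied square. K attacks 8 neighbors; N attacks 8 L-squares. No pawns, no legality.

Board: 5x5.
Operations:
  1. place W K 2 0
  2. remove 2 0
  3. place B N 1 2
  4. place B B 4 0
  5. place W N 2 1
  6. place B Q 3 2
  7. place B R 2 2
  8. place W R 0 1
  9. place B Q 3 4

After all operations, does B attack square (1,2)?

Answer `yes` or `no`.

Answer: yes

Derivation:
Op 1: place WK@(2,0)
Op 2: remove (2,0)
Op 3: place BN@(1,2)
Op 4: place BB@(4,0)
Op 5: place WN@(2,1)
Op 6: place BQ@(3,2)
Op 7: place BR@(2,2)
Op 8: place WR@(0,1)
Op 9: place BQ@(3,4)
Per-piece attacks for B:
  BN@(1,2): attacks (2,4) (3,3) (0,4) (2,0) (3,1) (0,0)
  BR@(2,2): attacks (2,3) (2,4) (2,1) (3,2) (1,2) [ray(0,-1) blocked at (2,1); ray(1,0) blocked at (3,2); ray(-1,0) blocked at (1,2)]
  BQ@(3,2): attacks (3,3) (3,4) (3,1) (3,0) (4,2) (2,2) (4,3) (4,1) (2,3) (1,4) (2,1) [ray(0,1) blocked at (3,4); ray(-1,0) blocked at (2,2); ray(-1,-1) blocked at (2,1)]
  BQ@(3,4): attacks (3,3) (3,2) (4,4) (2,4) (1,4) (0,4) (4,3) (2,3) (1,2) [ray(0,-1) blocked at (3,2); ray(-1,-1) blocked at (1,2)]
  BB@(4,0): attacks (3,1) (2,2) [ray(-1,1) blocked at (2,2)]
B attacks (1,2): yes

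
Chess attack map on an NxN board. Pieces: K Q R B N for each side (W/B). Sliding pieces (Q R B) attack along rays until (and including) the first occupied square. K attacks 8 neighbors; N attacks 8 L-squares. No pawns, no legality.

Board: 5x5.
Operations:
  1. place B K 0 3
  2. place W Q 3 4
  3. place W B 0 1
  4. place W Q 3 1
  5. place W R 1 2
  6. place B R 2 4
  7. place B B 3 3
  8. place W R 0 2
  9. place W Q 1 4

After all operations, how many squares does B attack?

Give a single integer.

Answer: 15

Derivation:
Op 1: place BK@(0,3)
Op 2: place WQ@(3,4)
Op 3: place WB@(0,1)
Op 4: place WQ@(3,1)
Op 5: place WR@(1,2)
Op 6: place BR@(2,4)
Op 7: place BB@(3,3)
Op 8: place WR@(0,2)
Op 9: place WQ@(1,4)
Per-piece attacks for B:
  BK@(0,3): attacks (0,4) (0,2) (1,3) (1,4) (1,2)
  BR@(2,4): attacks (2,3) (2,2) (2,1) (2,0) (3,4) (1,4) [ray(1,0) blocked at (3,4); ray(-1,0) blocked at (1,4)]
  BB@(3,3): attacks (4,4) (4,2) (2,4) (2,2) (1,1) (0,0) [ray(-1,1) blocked at (2,4)]
Union (15 distinct): (0,0) (0,2) (0,4) (1,1) (1,2) (1,3) (1,4) (2,0) (2,1) (2,2) (2,3) (2,4) (3,4) (4,2) (4,4)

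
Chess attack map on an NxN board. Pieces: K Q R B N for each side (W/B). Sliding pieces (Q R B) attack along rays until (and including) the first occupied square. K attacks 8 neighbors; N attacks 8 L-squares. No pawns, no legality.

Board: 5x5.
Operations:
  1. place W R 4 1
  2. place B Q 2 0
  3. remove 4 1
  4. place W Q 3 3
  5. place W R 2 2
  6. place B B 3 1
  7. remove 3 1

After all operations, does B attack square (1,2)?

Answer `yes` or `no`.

Op 1: place WR@(4,1)
Op 2: place BQ@(2,0)
Op 3: remove (4,1)
Op 4: place WQ@(3,3)
Op 5: place WR@(2,2)
Op 6: place BB@(3,1)
Op 7: remove (3,1)
Per-piece attacks for B:
  BQ@(2,0): attacks (2,1) (2,2) (3,0) (4,0) (1,0) (0,0) (3,1) (4,2) (1,1) (0,2) [ray(0,1) blocked at (2,2)]
B attacks (1,2): no

Answer: no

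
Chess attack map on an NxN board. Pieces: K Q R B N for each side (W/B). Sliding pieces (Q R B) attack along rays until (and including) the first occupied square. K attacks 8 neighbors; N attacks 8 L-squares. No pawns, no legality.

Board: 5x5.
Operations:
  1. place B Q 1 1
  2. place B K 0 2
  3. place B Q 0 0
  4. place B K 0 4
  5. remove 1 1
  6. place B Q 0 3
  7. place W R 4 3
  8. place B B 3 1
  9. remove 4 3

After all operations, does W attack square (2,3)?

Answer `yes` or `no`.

Op 1: place BQ@(1,1)
Op 2: place BK@(0,2)
Op 3: place BQ@(0,0)
Op 4: place BK@(0,4)
Op 5: remove (1,1)
Op 6: place BQ@(0,3)
Op 7: place WR@(4,3)
Op 8: place BB@(3,1)
Op 9: remove (4,3)
Per-piece attacks for W:
W attacks (2,3): no

Answer: no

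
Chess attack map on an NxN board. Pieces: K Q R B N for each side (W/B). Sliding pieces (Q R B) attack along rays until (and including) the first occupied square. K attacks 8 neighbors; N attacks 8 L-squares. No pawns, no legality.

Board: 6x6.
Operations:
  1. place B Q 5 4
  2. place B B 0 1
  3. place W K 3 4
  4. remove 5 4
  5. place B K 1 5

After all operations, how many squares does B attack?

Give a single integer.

Op 1: place BQ@(5,4)
Op 2: place BB@(0,1)
Op 3: place WK@(3,4)
Op 4: remove (5,4)
Op 5: place BK@(1,5)
Per-piece attacks for B:
  BB@(0,1): attacks (1,2) (2,3) (3,4) (1,0) [ray(1,1) blocked at (3,4)]
  BK@(1,5): attacks (1,4) (2,5) (0,5) (2,4) (0,4)
Union (9 distinct): (0,4) (0,5) (1,0) (1,2) (1,4) (2,3) (2,4) (2,5) (3,4)

Answer: 9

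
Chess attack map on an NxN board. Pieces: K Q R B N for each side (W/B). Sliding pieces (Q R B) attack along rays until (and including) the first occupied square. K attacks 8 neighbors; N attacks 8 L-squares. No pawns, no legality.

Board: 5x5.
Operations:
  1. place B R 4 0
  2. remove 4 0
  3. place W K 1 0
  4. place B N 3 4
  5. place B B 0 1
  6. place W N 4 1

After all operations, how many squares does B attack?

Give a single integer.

Op 1: place BR@(4,0)
Op 2: remove (4,0)
Op 3: place WK@(1,0)
Op 4: place BN@(3,4)
Op 5: place BB@(0,1)
Op 6: place WN@(4,1)
Per-piece attacks for B:
  BB@(0,1): attacks (1,2) (2,3) (3,4) (1,0) [ray(1,1) blocked at (3,4); ray(1,-1) blocked at (1,0)]
  BN@(3,4): attacks (4,2) (2,2) (1,3)
Union (7 distinct): (1,0) (1,2) (1,3) (2,2) (2,3) (3,4) (4,2)

Answer: 7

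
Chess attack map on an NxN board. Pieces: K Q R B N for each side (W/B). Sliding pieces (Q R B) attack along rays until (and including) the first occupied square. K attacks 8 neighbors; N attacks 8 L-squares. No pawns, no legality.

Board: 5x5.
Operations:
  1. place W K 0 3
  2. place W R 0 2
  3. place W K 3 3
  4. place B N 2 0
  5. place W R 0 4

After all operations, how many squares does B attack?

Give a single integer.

Answer: 4

Derivation:
Op 1: place WK@(0,3)
Op 2: place WR@(0,2)
Op 3: place WK@(3,3)
Op 4: place BN@(2,0)
Op 5: place WR@(0,4)
Per-piece attacks for B:
  BN@(2,0): attacks (3,2) (4,1) (1,2) (0,1)
Union (4 distinct): (0,1) (1,2) (3,2) (4,1)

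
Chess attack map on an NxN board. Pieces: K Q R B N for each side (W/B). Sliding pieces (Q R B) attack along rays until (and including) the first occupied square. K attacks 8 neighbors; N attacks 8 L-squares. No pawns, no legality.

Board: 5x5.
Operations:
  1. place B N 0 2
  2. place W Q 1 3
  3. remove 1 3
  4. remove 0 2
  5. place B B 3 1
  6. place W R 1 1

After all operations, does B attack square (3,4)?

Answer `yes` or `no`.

Answer: no

Derivation:
Op 1: place BN@(0,2)
Op 2: place WQ@(1,3)
Op 3: remove (1,3)
Op 4: remove (0,2)
Op 5: place BB@(3,1)
Op 6: place WR@(1,1)
Per-piece attacks for B:
  BB@(3,1): attacks (4,2) (4,0) (2,2) (1,3) (0,4) (2,0)
B attacks (3,4): no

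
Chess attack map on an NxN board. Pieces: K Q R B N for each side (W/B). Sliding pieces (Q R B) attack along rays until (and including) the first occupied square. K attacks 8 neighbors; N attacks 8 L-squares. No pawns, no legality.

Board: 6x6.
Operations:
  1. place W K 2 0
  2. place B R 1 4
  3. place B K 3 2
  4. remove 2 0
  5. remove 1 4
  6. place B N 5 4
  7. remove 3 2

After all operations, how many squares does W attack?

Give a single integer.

Answer: 0

Derivation:
Op 1: place WK@(2,0)
Op 2: place BR@(1,4)
Op 3: place BK@(3,2)
Op 4: remove (2,0)
Op 5: remove (1,4)
Op 6: place BN@(5,4)
Op 7: remove (3,2)
Per-piece attacks for W:
Union (0 distinct): (none)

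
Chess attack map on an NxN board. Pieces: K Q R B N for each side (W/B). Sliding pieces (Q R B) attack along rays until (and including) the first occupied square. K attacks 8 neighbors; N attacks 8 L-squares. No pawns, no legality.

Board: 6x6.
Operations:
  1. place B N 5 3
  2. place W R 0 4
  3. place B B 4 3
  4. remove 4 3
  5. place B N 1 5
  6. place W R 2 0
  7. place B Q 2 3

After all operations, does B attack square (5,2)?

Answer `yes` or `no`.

Answer: no

Derivation:
Op 1: place BN@(5,3)
Op 2: place WR@(0,4)
Op 3: place BB@(4,3)
Op 4: remove (4,3)
Op 5: place BN@(1,5)
Op 6: place WR@(2,0)
Op 7: place BQ@(2,3)
Per-piece attacks for B:
  BN@(1,5): attacks (2,3) (3,4) (0,3)
  BQ@(2,3): attacks (2,4) (2,5) (2,2) (2,1) (2,0) (3,3) (4,3) (5,3) (1,3) (0,3) (3,4) (4,5) (3,2) (4,1) (5,0) (1,4) (0,5) (1,2) (0,1) [ray(0,-1) blocked at (2,0); ray(1,0) blocked at (5,3)]
  BN@(5,3): attacks (4,5) (3,4) (4,1) (3,2)
B attacks (5,2): no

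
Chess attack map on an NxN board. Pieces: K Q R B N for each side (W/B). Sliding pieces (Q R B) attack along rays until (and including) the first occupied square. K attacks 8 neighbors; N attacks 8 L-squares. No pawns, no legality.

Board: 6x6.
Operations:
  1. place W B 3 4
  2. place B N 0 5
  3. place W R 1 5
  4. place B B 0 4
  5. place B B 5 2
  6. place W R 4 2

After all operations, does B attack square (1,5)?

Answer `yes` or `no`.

Answer: yes

Derivation:
Op 1: place WB@(3,4)
Op 2: place BN@(0,5)
Op 3: place WR@(1,5)
Op 4: place BB@(0,4)
Op 5: place BB@(5,2)
Op 6: place WR@(4,2)
Per-piece attacks for B:
  BB@(0,4): attacks (1,5) (1,3) (2,2) (3,1) (4,0) [ray(1,1) blocked at (1,5)]
  BN@(0,5): attacks (1,3) (2,4)
  BB@(5,2): attacks (4,3) (3,4) (4,1) (3,0) [ray(-1,1) blocked at (3,4)]
B attacks (1,5): yes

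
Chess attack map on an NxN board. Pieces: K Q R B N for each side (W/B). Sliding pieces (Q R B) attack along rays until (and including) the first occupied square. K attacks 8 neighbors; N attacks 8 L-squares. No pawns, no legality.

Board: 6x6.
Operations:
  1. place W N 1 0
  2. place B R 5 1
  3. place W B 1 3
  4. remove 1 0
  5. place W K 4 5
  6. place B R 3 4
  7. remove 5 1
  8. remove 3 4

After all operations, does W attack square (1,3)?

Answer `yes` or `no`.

Op 1: place WN@(1,0)
Op 2: place BR@(5,1)
Op 3: place WB@(1,3)
Op 4: remove (1,0)
Op 5: place WK@(4,5)
Op 6: place BR@(3,4)
Op 7: remove (5,1)
Op 8: remove (3,4)
Per-piece attacks for W:
  WB@(1,3): attacks (2,4) (3,5) (2,2) (3,1) (4,0) (0,4) (0,2)
  WK@(4,5): attacks (4,4) (5,5) (3,5) (5,4) (3,4)
W attacks (1,3): no

Answer: no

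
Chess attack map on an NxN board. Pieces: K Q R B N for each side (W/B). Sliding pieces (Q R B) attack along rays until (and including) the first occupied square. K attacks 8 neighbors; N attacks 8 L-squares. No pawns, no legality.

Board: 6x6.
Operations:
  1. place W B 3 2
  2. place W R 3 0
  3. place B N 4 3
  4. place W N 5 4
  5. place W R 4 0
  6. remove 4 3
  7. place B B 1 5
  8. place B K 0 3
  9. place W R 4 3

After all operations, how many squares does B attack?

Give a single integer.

Answer: 9

Derivation:
Op 1: place WB@(3,2)
Op 2: place WR@(3,0)
Op 3: place BN@(4,3)
Op 4: place WN@(5,4)
Op 5: place WR@(4,0)
Op 6: remove (4,3)
Op 7: place BB@(1,5)
Op 8: place BK@(0,3)
Op 9: place WR@(4,3)
Per-piece attacks for B:
  BK@(0,3): attacks (0,4) (0,2) (1,3) (1,4) (1,2)
  BB@(1,5): attacks (2,4) (3,3) (4,2) (5,1) (0,4)
Union (9 distinct): (0,2) (0,4) (1,2) (1,3) (1,4) (2,4) (3,3) (4,2) (5,1)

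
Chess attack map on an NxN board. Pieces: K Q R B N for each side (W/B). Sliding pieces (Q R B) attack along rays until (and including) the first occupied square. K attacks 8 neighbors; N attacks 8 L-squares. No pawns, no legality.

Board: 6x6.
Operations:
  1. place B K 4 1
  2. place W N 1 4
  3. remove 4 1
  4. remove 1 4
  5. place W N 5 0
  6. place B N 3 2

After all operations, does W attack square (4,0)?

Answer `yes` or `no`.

Op 1: place BK@(4,1)
Op 2: place WN@(1,4)
Op 3: remove (4,1)
Op 4: remove (1,4)
Op 5: place WN@(5,0)
Op 6: place BN@(3,2)
Per-piece attacks for W:
  WN@(5,0): attacks (4,2) (3,1)
W attacks (4,0): no

Answer: no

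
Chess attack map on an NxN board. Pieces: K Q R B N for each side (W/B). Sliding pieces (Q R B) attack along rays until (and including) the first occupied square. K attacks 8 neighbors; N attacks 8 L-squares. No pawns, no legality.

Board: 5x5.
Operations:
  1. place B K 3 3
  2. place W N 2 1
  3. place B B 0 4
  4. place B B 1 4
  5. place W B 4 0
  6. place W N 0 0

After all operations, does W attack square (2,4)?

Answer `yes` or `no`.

Op 1: place BK@(3,3)
Op 2: place WN@(2,1)
Op 3: place BB@(0,4)
Op 4: place BB@(1,4)
Op 5: place WB@(4,0)
Op 6: place WN@(0,0)
Per-piece attacks for W:
  WN@(0,0): attacks (1,2) (2,1)
  WN@(2,1): attacks (3,3) (4,2) (1,3) (0,2) (4,0) (0,0)
  WB@(4,0): attacks (3,1) (2,2) (1,3) (0,4) [ray(-1,1) blocked at (0,4)]
W attacks (2,4): no

Answer: no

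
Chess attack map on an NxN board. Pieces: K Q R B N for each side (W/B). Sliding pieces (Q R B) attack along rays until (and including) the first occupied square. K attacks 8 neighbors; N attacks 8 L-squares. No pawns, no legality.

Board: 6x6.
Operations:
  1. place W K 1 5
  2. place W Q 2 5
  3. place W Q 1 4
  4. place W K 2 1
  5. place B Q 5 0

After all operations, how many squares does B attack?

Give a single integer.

Op 1: place WK@(1,5)
Op 2: place WQ@(2,5)
Op 3: place WQ@(1,4)
Op 4: place WK@(2,1)
Op 5: place BQ@(5,0)
Per-piece attacks for B:
  BQ@(5,0): attacks (5,1) (5,2) (5,3) (5,4) (5,5) (4,0) (3,0) (2,0) (1,0) (0,0) (4,1) (3,2) (2,3) (1,4) [ray(-1,1) blocked at (1,4)]
Union (14 distinct): (0,0) (1,0) (1,4) (2,0) (2,3) (3,0) (3,2) (4,0) (4,1) (5,1) (5,2) (5,3) (5,4) (5,5)

Answer: 14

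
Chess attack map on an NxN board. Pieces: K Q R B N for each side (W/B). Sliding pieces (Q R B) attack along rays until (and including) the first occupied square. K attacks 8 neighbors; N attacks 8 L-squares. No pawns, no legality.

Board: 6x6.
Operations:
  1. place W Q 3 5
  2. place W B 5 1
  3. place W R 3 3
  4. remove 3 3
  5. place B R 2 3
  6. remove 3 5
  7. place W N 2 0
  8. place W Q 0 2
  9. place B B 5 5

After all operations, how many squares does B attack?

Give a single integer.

Op 1: place WQ@(3,5)
Op 2: place WB@(5,1)
Op 3: place WR@(3,3)
Op 4: remove (3,3)
Op 5: place BR@(2,3)
Op 6: remove (3,5)
Op 7: place WN@(2,0)
Op 8: place WQ@(0,2)
Op 9: place BB@(5,5)
Per-piece attacks for B:
  BR@(2,3): attacks (2,4) (2,5) (2,2) (2,1) (2,0) (3,3) (4,3) (5,3) (1,3) (0,3) [ray(0,-1) blocked at (2,0)]
  BB@(5,5): attacks (4,4) (3,3) (2,2) (1,1) (0,0)
Union (13 distinct): (0,0) (0,3) (1,1) (1,3) (2,0) (2,1) (2,2) (2,4) (2,5) (3,3) (4,3) (4,4) (5,3)

Answer: 13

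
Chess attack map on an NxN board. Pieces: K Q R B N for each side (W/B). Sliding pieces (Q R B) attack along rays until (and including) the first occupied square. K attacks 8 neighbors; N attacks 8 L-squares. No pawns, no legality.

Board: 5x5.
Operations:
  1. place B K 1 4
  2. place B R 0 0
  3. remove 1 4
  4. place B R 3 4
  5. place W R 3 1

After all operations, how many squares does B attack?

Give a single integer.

Op 1: place BK@(1,4)
Op 2: place BR@(0,0)
Op 3: remove (1,4)
Op 4: place BR@(3,4)
Op 5: place WR@(3,1)
Per-piece attacks for B:
  BR@(0,0): attacks (0,1) (0,2) (0,3) (0,4) (1,0) (2,0) (3,0) (4,0)
  BR@(3,4): attacks (3,3) (3,2) (3,1) (4,4) (2,4) (1,4) (0,4) [ray(0,-1) blocked at (3,1)]
Union (14 distinct): (0,1) (0,2) (0,3) (0,4) (1,0) (1,4) (2,0) (2,4) (3,0) (3,1) (3,2) (3,3) (4,0) (4,4)

Answer: 14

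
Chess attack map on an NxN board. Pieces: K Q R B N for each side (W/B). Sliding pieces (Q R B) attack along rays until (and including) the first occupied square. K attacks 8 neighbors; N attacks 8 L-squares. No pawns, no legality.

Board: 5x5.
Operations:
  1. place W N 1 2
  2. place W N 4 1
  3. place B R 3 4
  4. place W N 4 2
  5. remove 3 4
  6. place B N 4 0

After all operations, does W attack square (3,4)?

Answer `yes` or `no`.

Answer: yes

Derivation:
Op 1: place WN@(1,2)
Op 2: place WN@(4,1)
Op 3: place BR@(3,4)
Op 4: place WN@(4,2)
Op 5: remove (3,4)
Op 6: place BN@(4,0)
Per-piece attacks for W:
  WN@(1,2): attacks (2,4) (3,3) (0,4) (2,0) (3,1) (0,0)
  WN@(4,1): attacks (3,3) (2,2) (2,0)
  WN@(4,2): attacks (3,4) (2,3) (3,0) (2,1)
W attacks (3,4): yes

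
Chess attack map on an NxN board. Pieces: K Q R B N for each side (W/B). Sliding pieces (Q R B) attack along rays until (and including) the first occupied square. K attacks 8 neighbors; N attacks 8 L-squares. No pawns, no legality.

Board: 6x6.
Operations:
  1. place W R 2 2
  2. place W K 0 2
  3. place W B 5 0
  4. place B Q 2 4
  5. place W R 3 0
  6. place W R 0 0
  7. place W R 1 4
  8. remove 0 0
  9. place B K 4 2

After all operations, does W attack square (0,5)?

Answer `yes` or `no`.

Answer: no

Derivation:
Op 1: place WR@(2,2)
Op 2: place WK@(0,2)
Op 3: place WB@(5,0)
Op 4: place BQ@(2,4)
Op 5: place WR@(3,0)
Op 6: place WR@(0,0)
Op 7: place WR@(1,4)
Op 8: remove (0,0)
Op 9: place BK@(4,2)
Per-piece attacks for W:
  WK@(0,2): attacks (0,3) (0,1) (1,2) (1,3) (1,1)
  WR@(1,4): attacks (1,5) (1,3) (1,2) (1,1) (1,0) (2,4) (0,4) [ray(1,0) blocked at (2,4)]
  WR@(2,2): attacks (2,3) (2,4) (2,1) (2,0) (3,2) (4,2) (1,2) (0,2) [ray(0,1) blocked at (2,4); ray(1,0) blocked at (4,2); ray(-1,0) blocked at (0,2)]
  WR@(3,0): attacks (3,1) (3,2) (3,3) (3,4) (3,5) (4,0) (5,0) (2,0) (1,0) (0,0) [ray(1,0) blocked at (5,0)]
  WB@(5,0): attacks (4,1) (3,2) (2,3) (1,4) [ray(-1,1) blocked at (1,4)]
W attacks (0,5): no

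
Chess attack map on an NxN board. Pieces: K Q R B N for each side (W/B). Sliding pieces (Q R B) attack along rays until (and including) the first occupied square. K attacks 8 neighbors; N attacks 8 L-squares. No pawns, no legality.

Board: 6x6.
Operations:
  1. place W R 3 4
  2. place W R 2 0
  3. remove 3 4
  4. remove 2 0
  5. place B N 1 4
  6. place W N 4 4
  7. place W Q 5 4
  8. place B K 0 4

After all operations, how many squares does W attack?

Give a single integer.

Answer: 13

Derivation:
Op 1: place WR@(3,4)
Op 2: place WR@(2,0)
Op 3: remove (3,4)
Op 4: remove (2,0)
Op 5: place BN@(1,4)
Op 6: place WN@(4,4)
Op 7: place WQ@(5,4)
Op 8: place BK@(0,4)
Per-piece attacks for W:
  WN@(4,4): attacks (2,5) (5,2) (3,2) (2,3)
  WQ@(5,4): attacks (5,5) (5,3) (5,2) (5,1) (5,0) (4,4) (4,5) (4,3) (3,2) (2,1) (1,0) [ray(-1,0) blocked at (4,4)]
Union (13 distinct): (1,0) (2,1) (2,3) (2,5) (3,2) (4,3) (4,4) (4,5) (5,0) (5,1) (5,2) (5,3) (5,5)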